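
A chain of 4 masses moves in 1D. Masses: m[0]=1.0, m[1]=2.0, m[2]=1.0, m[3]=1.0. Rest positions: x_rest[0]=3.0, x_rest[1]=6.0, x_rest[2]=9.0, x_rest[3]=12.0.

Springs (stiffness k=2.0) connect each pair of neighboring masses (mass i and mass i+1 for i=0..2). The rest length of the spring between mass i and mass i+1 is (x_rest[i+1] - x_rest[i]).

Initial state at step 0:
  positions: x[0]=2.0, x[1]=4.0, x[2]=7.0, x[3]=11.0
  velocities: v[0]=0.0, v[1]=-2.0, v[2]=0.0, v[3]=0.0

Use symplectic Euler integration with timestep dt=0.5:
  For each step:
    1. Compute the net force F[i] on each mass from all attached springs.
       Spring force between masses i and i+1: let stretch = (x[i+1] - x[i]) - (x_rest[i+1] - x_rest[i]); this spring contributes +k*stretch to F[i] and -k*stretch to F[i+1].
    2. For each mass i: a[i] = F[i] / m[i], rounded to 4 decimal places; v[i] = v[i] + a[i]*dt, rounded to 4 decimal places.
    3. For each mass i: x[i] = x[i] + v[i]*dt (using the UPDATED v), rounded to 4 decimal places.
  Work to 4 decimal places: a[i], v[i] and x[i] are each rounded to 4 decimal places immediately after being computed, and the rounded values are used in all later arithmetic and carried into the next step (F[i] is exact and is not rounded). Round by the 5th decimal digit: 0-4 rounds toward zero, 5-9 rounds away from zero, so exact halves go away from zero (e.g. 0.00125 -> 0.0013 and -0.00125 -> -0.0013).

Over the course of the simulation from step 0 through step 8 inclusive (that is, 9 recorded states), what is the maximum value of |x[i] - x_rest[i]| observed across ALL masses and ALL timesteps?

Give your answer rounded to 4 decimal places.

Answer: 5.5512

Derivation:
Step 0: x=[2.0000 4.0000 7.0000 11.0000] v=[0.0000 -2.0000 0.0000 0.0000]
Step 1: x=[1.5000 3.2500 7.5000 10.5000] v=[-1.0000 -1.5000 1.0000 -1.0000]
Step 2: x=[0.3750 3.1250 7.3750 10.0000] v=[-2.2500 -0.2500 -0.2500 -1.0000]
Step 3: x=[-0.8750 3.3750 6.4375 9.6875] v=[-2.5000 0.5000 -1.8750 -0.6250]
Step 4: x=[-1.5000 3.3281 5.5938 9.2500] v=[-1.2500 -0.0938 -1.6875 -0.8750]
Step 5: x=[-1.2110 2.6406 5.4453 8.4844] v=[0.5781 -1.3750 -0.2970 -1.5312]
Step 6: x=[-0.4962 1.6914 5.4140 7.6993] v=[1.4297 -1.8985 -0.0626 -1.5703]
Step 7: x=[-0.1876 1.1259 4.6641 7.2715] v=[0.6173 -1.1310 -1.4999 -0.8556]
Step 8: x=[-0.7222 1.1166 3.4488 7.0400] v=[-1.0692 -0.0187 -2.4307 -0.4630]
Max displacement = 5.5512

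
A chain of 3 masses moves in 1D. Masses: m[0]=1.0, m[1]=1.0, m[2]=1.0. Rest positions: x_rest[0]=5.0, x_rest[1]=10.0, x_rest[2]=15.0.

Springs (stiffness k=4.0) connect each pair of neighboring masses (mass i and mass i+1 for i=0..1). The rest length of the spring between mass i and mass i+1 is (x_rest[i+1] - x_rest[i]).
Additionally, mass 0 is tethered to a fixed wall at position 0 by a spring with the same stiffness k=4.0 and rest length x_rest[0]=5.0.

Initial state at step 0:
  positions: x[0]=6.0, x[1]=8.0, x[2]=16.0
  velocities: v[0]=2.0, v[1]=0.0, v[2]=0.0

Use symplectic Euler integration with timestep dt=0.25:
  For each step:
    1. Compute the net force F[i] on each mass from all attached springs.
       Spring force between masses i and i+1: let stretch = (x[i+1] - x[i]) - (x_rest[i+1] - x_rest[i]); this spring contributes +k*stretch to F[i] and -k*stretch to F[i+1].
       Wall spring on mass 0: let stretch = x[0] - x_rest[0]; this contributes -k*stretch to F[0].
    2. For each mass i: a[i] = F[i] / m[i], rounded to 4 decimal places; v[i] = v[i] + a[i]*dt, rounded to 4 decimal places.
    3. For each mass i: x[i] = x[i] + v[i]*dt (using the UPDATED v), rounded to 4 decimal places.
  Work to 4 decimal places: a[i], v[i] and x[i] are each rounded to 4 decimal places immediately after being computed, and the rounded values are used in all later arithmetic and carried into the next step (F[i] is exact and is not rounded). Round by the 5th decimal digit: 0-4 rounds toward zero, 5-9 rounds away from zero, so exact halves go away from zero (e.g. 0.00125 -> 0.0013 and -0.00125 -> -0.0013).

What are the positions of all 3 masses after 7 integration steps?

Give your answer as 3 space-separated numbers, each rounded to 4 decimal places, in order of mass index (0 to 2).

Step 0: x=[6.0000 8.0000 16.0000] v=[2.0000 0.0000 0.0000]
Step 1: x=[5.5000 9.5000 15.2500] v=[-2.0000 6.0000 -3.0000]
Step 2: x=[4.6250 11.4375 14.3125] v=[-3.5000 7.7500 -3.7500]
Step 3: x=[4.2969 12.3906 13.9063] v=[-1.3125 3.8125 -1.6250]
Step 4: x=[4.9180 11.6992 14.3711] v=[2.4843 -2.7655 1.8593]
Step 5: x=[6.0049 9.9805 15.4180] v=[4.3475 -6.8748 4.1874]
Step 6: x=[6.5845 8.6273 16.3555] v=[2.3182 -5.4129 3.7499]
Step 7: x=[6.0286 8.6954 16.6109] v=[-2.2235 0.2725 1.0217]

Answer: 6.0286 8.6954 16.6109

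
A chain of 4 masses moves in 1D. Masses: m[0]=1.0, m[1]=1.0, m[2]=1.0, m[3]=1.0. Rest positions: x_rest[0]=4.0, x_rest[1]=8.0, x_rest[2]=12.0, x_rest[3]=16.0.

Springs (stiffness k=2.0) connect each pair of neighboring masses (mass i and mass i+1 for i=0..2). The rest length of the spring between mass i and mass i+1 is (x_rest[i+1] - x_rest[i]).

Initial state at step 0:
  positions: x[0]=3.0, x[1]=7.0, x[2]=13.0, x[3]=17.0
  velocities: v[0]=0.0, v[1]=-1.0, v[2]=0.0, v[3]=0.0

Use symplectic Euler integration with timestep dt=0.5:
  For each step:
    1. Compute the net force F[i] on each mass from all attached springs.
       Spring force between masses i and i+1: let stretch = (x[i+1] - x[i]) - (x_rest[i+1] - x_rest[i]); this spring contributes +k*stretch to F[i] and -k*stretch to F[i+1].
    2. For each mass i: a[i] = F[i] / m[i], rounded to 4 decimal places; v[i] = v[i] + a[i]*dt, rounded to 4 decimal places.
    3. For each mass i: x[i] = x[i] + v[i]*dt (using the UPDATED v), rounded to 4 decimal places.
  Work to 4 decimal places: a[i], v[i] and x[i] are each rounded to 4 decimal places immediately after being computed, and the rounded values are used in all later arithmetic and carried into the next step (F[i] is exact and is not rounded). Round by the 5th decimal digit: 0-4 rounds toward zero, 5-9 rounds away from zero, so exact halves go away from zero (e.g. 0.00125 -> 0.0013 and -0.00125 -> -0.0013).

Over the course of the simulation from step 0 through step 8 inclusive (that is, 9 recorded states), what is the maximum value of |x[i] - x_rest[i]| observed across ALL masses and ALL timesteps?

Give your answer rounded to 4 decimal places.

Step 0: x=[3.0000 7.0000 13.0000 17.0000] v=[0.0000 -1.0000 0.0000 0.0000]
Step 1: x=[3.0000 7.5000 12.0000 17.0000] v=[0.0000 1.0000 -2.0000 0.0000]
Step 2: x=[3.2500 8.0000 11.2500 16.5000] v=[0.5000 1.0000 -1.5000 -1.0000]
Step 3: x=[3.8750 7.7500 11.5000 15.3750] v=[1.2500 -0.5000 0.5000 -2.2500]
Step 4: x=[4.4375 7.4375 11.8125 14.3125] v=[1.1250 -0.6250 0.6250 -2.1250]
Step 5: x=[4.5000 7.8125 11.1875 14.0000] v=[0.1250 0.7500 -1.2500 -0.6250]
Step 6: x=[4.2188 8.2188 10.2813 14.2813] v=[-0.5625 0.8125 -1.8125 0.5625]
Step 7: x=[3.9376 7.6563 10.3438 14.5626] v=[-0.5625 -1.1250 0.1250 0.5625]
Step 8: x=[3.5157 6.5782 11.1720 14.7345] v=[-0.8438 -2.1562 1.6563 0.3437]
Max displacement = 2.0000

Answer: 2.0000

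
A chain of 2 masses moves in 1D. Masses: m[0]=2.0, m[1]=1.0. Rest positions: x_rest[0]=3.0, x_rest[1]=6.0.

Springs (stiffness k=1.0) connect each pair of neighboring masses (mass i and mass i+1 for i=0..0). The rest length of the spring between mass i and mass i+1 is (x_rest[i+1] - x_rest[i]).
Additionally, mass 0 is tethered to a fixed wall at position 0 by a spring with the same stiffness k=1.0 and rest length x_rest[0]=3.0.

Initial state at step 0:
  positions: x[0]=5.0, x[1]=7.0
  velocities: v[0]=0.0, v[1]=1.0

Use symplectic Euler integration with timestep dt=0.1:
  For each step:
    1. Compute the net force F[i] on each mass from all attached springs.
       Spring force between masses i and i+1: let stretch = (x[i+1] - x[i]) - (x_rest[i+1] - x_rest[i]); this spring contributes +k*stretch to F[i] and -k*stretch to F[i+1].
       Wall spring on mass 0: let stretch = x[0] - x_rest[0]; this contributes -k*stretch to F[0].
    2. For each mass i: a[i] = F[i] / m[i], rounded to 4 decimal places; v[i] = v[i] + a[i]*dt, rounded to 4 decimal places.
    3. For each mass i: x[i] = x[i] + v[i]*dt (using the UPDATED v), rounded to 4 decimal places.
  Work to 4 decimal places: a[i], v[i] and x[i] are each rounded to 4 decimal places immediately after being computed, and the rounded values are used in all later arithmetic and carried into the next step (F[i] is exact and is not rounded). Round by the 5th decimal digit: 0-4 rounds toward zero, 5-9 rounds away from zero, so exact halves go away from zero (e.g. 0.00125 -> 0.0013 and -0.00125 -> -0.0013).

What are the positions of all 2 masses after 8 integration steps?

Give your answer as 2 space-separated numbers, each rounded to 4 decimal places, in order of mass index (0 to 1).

Answer: 4.5401 8.0293

Derivation:
Step 0: x=[5.0000 7.0000] v=[0.0000 1.0000]
Step 1: x=[4.9850 7.1100] v=[-0.1500 1.1000]
Step 2: x=[4.9557 7.2288] v=[-0.2930 1.1875]
Step 3: x=[4.9130 7.3548] v=[-0.4271 1.2602]
Step 4: x=[4.8579 7.4864] v=[-0.5507 1.3160]
Step 5: x=[4.7917 7.6217] v=[-0.6622 1.3532]
Step 6: x=[4.7157 7.7587] v=[-0.7603 1.3702]
Step 7: x=[4.6313 7.8953] v=[-0.8439 1.3659]
Step 8: x=[4.5401 8.0293] v=[-0.9123 1.3395]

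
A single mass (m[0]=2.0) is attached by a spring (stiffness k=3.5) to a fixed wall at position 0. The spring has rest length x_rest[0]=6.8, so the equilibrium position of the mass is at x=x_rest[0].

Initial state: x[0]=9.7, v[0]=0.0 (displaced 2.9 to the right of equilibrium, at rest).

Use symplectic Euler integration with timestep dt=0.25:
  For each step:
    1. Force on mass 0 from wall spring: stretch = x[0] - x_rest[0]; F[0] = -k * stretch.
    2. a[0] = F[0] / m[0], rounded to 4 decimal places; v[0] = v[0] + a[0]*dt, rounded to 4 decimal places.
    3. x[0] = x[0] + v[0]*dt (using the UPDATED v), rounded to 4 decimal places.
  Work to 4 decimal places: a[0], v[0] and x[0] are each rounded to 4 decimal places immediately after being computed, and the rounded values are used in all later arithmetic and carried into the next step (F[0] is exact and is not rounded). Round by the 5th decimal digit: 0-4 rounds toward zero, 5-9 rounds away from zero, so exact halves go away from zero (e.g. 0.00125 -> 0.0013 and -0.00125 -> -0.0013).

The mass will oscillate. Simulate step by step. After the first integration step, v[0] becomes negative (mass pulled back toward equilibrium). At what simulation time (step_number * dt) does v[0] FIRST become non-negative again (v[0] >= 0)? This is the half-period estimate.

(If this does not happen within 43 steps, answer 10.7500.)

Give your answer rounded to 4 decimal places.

Step 0: x=[9.7000] v=[0.0000]
Step 1: x=[9.3828] v=[-1.2688]
Step 2: x=[8.7831] v=[-2.3988]
Step 3: x=[7.9665] v=[-3.2664]
Step 4: x=[7.0223] v=[-3.7768]
Step 5: x=[6.0538] v=[-3.8741]
Step 6: x=[5.1669] v=[-3.5476]
Step 7: x=[4.4586] v=[-2.8331]
Step 8: x=[4.0064] v=[-1.8087]
Step 9: x=[3.8598] v=[-0.5865]
Step 10: x=[4.0348] v=[0.6999]
First v>=0 after going negative at step 10, time=2.5000

Answer: 2.5000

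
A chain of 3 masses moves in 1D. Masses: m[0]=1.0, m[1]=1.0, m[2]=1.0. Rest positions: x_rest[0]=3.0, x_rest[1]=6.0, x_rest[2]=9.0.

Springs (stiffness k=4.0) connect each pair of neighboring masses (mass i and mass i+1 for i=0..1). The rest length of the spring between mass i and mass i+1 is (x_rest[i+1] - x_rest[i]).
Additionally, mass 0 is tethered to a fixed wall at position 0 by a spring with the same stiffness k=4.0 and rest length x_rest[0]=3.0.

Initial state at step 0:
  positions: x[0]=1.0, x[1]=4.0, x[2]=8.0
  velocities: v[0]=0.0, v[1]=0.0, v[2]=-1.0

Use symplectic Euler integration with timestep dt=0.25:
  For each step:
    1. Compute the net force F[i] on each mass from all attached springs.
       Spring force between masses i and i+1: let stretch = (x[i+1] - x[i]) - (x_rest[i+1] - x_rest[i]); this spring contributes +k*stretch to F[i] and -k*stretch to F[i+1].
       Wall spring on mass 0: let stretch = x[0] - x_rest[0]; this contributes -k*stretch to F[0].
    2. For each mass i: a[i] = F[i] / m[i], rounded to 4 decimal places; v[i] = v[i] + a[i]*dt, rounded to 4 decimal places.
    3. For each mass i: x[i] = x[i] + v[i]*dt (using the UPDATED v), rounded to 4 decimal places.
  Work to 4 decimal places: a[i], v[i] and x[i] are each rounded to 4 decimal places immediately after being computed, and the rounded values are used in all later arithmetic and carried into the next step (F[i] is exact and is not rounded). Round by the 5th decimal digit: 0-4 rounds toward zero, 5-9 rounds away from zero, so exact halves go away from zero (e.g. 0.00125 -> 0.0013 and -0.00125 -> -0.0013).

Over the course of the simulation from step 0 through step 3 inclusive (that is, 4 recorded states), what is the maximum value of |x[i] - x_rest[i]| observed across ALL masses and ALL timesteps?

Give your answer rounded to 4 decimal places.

Step 0: x=[1.0000 4.0000 8.0000] v=[0.0000 0.0000 -1.0000]
Step 1: x=[1.5000 4.2500 7.5000] v=[2.0000 1.0000 -2.0000]
Step 2: x=[2.3125 4.6250 6.9375] v=[3.2500 1.5000 -2.2500]
Step 3: x=[3.1250 5.0000 6.5469] v=[3.2500 1.5000 -1.5625]
Max displacement = 2.4531

Answer: 2.4531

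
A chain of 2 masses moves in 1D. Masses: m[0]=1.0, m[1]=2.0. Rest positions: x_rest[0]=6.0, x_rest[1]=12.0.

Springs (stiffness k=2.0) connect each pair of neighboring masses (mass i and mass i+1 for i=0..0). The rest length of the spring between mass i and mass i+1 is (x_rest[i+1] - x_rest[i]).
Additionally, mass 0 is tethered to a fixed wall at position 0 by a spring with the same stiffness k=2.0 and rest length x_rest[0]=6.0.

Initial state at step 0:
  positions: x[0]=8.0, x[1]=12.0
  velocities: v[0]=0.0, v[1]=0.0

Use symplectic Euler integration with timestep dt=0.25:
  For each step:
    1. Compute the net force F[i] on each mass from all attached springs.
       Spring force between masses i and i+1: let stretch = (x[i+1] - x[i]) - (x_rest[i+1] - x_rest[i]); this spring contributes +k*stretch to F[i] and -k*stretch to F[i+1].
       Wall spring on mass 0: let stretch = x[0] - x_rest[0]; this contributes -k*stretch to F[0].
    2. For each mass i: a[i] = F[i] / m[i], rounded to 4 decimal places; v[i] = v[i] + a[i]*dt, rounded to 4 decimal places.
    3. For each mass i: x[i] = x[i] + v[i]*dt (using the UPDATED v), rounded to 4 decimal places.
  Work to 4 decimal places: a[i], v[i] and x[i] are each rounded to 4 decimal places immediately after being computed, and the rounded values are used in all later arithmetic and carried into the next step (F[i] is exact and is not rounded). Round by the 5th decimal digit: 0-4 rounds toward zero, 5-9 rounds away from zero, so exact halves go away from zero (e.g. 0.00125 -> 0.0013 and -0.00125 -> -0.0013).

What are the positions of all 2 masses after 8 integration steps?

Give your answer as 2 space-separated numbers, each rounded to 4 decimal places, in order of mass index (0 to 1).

Step 0: x=[8.0000 12.0000] v=[0.0000 0.0000]
Step 1: x=[7.5000 12.1250] v=[-2.0000 0.5000]
Step 2: x=[6.6406 12.3360] v=[-3.4375 0.8438]
Step 3: x=[5.6631 12.5660] v=[-3.9101 0.9200]
Step 4: x=[4.8406 12.7396] v=[-3.2902 0.6943]
Step 5: x=[4.4004 12.7945] v=[-1.7610 0.2196]
Step 6: x=[4.4594 12.6998] v=[0.2359 -0.3789]
Step 7: x=[4.9910 12.4651] v=[2.1264 -0.9390]
Step 8: x=[5.8330 12.1382] v=[3.3680 -1.3075]

Answer: 5.8330 12.1382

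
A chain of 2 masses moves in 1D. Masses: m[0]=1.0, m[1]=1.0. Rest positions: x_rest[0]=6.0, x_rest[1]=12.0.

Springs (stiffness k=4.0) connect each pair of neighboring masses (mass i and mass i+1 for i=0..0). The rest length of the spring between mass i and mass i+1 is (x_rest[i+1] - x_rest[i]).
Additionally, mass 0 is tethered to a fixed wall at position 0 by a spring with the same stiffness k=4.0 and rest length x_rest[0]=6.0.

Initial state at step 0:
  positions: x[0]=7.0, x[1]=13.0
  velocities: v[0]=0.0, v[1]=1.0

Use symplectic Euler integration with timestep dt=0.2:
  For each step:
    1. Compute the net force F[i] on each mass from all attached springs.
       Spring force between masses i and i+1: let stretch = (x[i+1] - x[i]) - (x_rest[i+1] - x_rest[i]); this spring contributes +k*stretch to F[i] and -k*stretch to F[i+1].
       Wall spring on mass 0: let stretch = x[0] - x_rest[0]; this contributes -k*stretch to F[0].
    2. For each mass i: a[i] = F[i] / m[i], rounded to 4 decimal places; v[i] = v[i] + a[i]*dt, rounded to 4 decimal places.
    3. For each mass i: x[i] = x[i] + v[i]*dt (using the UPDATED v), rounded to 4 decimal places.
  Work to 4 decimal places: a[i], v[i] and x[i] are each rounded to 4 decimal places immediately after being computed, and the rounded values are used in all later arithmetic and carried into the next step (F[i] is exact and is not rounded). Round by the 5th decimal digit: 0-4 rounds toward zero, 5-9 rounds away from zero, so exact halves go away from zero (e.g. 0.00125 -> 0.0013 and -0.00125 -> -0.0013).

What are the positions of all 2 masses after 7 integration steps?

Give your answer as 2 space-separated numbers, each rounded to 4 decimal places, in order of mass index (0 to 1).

Step 0: x=[7.0000 13.0000] v=[0.0000 1.0000]
Step 1: x=[6.8400 13.2000] v=[-0.8000 1.0000]
Step 2: x=[6.6032 13.3424] v=[-1.1840 0.7120]
Step 3: x=[6.3882 13.3665] v=[-1.0752 0.1206]
Step 4: x=[6.2676 13.2341] v=[-0.6031 -0.6620]
Step 5: x=[6.2588 12.9471] v=[-0.0440 -1.4352]
Step 6: x=[6.3187 12.5499] v=[0.2996 -1.9858]
Step 7: x=[6.3646 12.1157] v=[0.2296 -2.1708]

Answer: 6.3646 12.1157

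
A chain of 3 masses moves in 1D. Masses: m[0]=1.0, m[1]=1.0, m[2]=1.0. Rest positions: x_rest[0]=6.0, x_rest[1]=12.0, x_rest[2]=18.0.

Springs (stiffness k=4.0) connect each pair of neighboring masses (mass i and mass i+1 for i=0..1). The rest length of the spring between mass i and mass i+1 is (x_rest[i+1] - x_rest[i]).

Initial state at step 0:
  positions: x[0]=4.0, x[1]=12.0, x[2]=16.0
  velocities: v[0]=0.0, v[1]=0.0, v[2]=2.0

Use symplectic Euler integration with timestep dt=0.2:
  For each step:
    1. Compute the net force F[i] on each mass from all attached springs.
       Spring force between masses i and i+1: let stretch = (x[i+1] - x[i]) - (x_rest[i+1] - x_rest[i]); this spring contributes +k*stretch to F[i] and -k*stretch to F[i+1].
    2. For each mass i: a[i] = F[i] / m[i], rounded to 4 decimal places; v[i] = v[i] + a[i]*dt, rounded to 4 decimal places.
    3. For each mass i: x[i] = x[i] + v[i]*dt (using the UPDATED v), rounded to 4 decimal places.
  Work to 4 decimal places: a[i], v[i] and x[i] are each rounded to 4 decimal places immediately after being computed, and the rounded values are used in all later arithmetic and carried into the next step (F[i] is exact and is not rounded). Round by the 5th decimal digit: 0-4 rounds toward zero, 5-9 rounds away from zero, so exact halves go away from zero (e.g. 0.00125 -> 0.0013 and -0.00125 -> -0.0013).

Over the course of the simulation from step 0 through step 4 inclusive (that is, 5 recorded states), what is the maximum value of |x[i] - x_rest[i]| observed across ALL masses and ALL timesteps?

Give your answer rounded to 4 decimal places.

Answer: 2.2830

Derivation:
Step 0: x=[4.0000 12.0000 16.0000] v=[0.0000 0.0000 2.0000]
Step 1: x=[4.3200 11.3600 16.7200] v=[1.6000 -3.2000 3.6000]
Step 2: x=[4.8064 10.4512 17.5424] v=[2.4320 -4.5440 4.1120]
Step 3: x=[5.2360 9.7738 18.1902] v=[2.1478 -3.3869 3.2390]
Step 4: x=[5.4316 9.7170 18.4514] v=[0.9780 -0.2840 1.3059]
Max displacement = 2.2830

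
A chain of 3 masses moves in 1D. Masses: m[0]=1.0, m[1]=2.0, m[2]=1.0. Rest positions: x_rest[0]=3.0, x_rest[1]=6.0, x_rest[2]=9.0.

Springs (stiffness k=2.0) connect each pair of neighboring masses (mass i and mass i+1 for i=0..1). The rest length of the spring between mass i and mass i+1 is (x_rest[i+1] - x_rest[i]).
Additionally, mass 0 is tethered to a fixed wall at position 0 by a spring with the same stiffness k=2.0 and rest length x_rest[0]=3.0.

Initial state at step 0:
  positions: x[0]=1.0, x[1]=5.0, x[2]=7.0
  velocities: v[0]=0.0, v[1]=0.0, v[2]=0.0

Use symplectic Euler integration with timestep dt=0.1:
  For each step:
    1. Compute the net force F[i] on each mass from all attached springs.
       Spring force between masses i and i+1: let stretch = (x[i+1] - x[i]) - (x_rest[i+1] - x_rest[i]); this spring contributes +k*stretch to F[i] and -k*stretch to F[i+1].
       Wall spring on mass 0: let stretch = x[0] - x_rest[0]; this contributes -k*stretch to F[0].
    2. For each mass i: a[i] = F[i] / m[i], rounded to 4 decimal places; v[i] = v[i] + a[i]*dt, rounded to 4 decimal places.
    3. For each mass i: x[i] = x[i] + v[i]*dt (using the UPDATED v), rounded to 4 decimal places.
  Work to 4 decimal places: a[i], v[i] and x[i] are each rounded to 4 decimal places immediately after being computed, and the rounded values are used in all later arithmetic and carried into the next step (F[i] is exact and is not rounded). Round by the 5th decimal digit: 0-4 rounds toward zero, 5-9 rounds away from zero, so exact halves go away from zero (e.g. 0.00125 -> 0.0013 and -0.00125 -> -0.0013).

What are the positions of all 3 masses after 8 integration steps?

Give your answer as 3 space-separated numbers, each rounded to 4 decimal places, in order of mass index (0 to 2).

Step 0: x=[1.0000 5.0000 7.0000] v=[0.0000 0.0000 0.0000]
Step 1: x=[1.0600 4.9800 7.0200] v=[0.6000 -0.2000 0.2000]
Step 2: x=[1.1772 4.9412 7.0592] v=[1.1720 -0.3880 0.3920]
Step 3: x=[1.3461 4.8859 7.1160] v=[1.6894 -0.5526 0.5684]
Step 4: x=[1.5589 4.8175 7.1882] v=[2.1281 -0.6836 0.7224]
Step 5: x=[1.8057 4.7403 7.2730] v=[2.4680 -0.7724 0.8483]
Step 6: x=[2.0751 4.6590 7.3672] v=[2.6938 -0.8126 0.9418]
Step 7: x=[2.3547 4.5790 7.4672] v=[2.7956 -0.8002 1.0002]
Step 8: x=[2.6317 4.5056 7.5695] v=[2.7695 -0.7338 1.0226]

Answer: 2.6317 4.5056 7.5695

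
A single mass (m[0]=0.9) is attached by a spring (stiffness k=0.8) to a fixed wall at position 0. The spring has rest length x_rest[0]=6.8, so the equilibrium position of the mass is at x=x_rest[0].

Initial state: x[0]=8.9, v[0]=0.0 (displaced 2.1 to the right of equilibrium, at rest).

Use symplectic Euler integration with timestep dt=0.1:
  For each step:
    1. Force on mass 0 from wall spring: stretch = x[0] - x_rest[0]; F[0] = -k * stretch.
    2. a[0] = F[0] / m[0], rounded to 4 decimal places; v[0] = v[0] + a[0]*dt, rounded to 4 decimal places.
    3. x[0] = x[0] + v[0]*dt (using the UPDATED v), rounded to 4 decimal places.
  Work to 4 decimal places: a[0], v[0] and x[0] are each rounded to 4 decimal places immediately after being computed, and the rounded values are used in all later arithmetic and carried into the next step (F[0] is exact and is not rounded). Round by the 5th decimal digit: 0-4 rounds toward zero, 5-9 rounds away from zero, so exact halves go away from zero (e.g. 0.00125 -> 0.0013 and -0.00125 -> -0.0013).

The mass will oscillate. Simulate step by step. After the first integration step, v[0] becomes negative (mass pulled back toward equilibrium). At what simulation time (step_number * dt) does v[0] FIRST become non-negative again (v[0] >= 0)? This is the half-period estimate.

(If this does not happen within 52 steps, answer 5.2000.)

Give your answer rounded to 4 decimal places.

Answer: 3.4000

Derivation:
Step 0: x=[8.9000] v=[0.0000]
Step 1: x=[8.8813] v=[-0.1867]
Step 2: x=[8.8441] v=[-0.3717]
Step 3: x=[8.7888] v=[-0.5534]
Step 4: x=[8.7158] v=[-0.7302]
Step 5: x=[8.6258] v=[-0.9005]
Step 6: x=[8.5195] v=[-1.0628]
Step 7: x=[8.3979] v=[-1.2156]
Step 8: x=[8.2621] v=[-1.3576]
Step 9: x=[8.1133] v=[-1.4876]
Step 10: x=[7.9529] v=[-1.6043]
Step 11: x=[7.7822] v=[-1.7068]
Step 12: x=[7.6028] v=[-1.7941]
Step 13: x=[7.4163] v=[-1.8655]
Step 14: x=[7.2243] v=[-1.9203]
Step 15: x=[7.0285] v=[-1.9580]
Step 16: x=[6.8307] v=[-1.9783]
Step 17: x=[6.6326] v=[-1.9810]
Step 18: x=[6.4360] v=[-1.9661]
Step 19: x=[6.2426] v=[-1.9337]
Step 20: x=[6.0542] v=[-1.8842]
Step 21: x=[5.8724] v=[-1.8179]
Step 22: x=[5.6989] v=[-1.7355]
Step 23: x=[5.5351] v=[-1.6376]
Step 24: x=[5.3826] v=[-1.5252]
Step 25: x=[5.2427] v=[-1.3992]
Step 26: x=[5.1166] v=[-1.2608]
Step 27: x=[5.0055] v=[-1.1112]
Step 28: x=[4.9103] v=[-0.9517]
Step 29: x=[4.8319] v=[-0.7837]
Step 30: x=[4.7710] v=[-0.6088]
Step 31: x=[4.7282] v=[-0.4284]
Step 32: x=[4.7038] v=[-0.2442]
Step 33: x=[4.6980] v=[-0.0579]
Step 34: x=[4.7109] v=[0.1289]
First v>=0 after going negative at step 34, time=3.4000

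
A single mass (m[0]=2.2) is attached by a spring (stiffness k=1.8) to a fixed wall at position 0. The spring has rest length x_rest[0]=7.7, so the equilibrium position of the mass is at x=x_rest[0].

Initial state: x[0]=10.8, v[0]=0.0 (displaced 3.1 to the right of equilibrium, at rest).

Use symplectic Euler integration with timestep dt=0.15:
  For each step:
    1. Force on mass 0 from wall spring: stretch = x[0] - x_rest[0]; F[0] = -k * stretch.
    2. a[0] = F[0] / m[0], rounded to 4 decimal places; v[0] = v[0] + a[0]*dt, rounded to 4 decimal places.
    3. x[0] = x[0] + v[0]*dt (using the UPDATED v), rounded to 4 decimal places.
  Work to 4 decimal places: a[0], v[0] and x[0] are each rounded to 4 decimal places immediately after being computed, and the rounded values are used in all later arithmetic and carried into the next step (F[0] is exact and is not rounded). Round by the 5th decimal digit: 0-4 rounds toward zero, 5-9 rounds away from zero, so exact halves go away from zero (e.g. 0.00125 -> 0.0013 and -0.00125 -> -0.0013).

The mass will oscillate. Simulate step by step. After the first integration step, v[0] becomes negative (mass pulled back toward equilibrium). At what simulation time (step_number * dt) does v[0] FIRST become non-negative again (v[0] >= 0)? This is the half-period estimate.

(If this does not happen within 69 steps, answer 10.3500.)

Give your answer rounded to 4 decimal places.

Answer: 3.6000

Derivation:
Step 0: x=[10.8000] v=[0.0000]
Step 1: x=[10.7429] v=[-0.3805]
Step 2: x=[10.6298] v=[-0.7539]
Step 3: x=[10.4628] v=[-1.1135]
Step 4: x=[10.2449] v=[-1.4526]
Step 5: x=[9.9802] v=[-1.7649]
Step 6: x=[9.6735] v=[-2.0447]
Step 7: x=[9.3305] v=[-2.2869]
Step 8: x=[8.9575] v=[-2.4870]
Step 9: x=[8.5613] v=[-2.6413]
Step 10: x=[8.1493] v=[-2.7470]
Step 11: x=[7.7290] v=[-2.8021]
Step 12: x=[7.3081] v=[-2.8057]
Step 13: x=[6.8945] v=[-2.7576]
Step 14: x=[6.4957] v=[-2.6588]
Step 15: x=[6.1191] v=[-2.5110]
Step 16: x=[5.7716] v=[-2.3170]
Step 17: x=[5.4596] v=[-2.0803]
Step 18: x=[5.1888] v=[-1.8053]
Step 19: x=[4.9642] v=[-1.4971]
Step 20: x=[4.7900] v=[-1.1613]
Step 21: x=[4.6694] v=[-0.8042]
Step 22: x=[4.6046] v=[-0.4323]
Step 23: x=[4.5967] v=[-0.0524]
Step 24: x=[4.6460] v=[0.3285]
First v>=0 after going negative at step 24, time=3.6000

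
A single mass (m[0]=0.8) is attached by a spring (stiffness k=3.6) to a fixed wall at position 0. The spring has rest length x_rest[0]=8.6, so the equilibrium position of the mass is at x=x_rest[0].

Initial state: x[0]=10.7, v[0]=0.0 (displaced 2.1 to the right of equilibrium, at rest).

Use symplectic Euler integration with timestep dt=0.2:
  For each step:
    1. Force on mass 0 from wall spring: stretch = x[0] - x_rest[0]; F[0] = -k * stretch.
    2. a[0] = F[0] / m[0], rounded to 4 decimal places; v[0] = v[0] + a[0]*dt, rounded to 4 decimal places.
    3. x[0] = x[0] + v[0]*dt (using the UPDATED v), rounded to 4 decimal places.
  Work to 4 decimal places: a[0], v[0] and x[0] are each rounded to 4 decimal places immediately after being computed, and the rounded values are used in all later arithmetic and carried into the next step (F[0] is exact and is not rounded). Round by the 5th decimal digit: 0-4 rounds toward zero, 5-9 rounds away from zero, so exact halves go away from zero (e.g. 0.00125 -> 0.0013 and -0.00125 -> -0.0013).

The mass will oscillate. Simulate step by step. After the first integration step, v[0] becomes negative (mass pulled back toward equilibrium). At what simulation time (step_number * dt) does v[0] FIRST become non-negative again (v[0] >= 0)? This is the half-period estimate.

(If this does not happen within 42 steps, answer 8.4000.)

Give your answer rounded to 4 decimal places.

Step 0: x=[10.7000] v=[0.0000]
Step 1: x=[10.3220] v=[-1.8900]
Step 2: x=[9.6340] v=[-3.4398]
Step 3: x=[8.7599] v=[-4.3704]
Step 4: x=[7.8570] v=[-4.5143]
Step 5: x=[7.0879] v=[-3.8456]
Step 6: x=[6.5910] v=[-2.4847]
Step 7: x=[6.4557] v=[-0.6766]
Step 8: x=[6.7064] v=[1.2533]
First v>=0 after going negative at step 8, time=1.6000

Answer: 1.6000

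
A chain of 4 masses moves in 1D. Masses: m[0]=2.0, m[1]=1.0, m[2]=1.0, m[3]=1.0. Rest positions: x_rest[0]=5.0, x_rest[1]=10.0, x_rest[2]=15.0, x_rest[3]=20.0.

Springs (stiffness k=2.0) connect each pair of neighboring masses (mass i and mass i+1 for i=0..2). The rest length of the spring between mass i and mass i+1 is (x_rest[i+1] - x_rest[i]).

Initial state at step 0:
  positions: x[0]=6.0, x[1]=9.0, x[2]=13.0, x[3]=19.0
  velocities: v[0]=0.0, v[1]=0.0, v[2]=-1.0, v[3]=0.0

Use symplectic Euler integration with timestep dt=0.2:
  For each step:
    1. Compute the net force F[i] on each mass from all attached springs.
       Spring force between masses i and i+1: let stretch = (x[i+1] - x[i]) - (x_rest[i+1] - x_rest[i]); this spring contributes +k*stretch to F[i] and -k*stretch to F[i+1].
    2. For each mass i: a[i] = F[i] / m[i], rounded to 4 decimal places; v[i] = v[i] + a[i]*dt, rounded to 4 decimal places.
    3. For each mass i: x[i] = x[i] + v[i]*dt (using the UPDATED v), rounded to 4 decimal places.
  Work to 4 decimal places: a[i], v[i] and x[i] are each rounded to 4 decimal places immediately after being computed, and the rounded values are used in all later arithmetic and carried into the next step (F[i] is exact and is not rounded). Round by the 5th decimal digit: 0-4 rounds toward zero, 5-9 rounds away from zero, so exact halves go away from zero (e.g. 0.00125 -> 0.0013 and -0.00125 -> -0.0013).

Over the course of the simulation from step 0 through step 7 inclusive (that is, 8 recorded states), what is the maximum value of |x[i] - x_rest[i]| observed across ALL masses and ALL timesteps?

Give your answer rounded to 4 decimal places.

Step 0: x=[6.0000 9.0000 13.0000 19.0000] v=[0.0000 0.0000 -1.0000 0.0000]
Step 1: x=[5.9200 9.0800 12.9600 18.9200] v=[-0.4000 0.4000 -0.2000 -0.4000]
Step 2: x=[5.7664 9.2176 13.0864 18.7632] v=[-0.7680 0.6880 0.6320 -0.7840]
Step 3: x=[5.5508 9.3886 13.3574 18.5523] v=[-1.0778 0.8550 1.3552 -1.0547]
Step 4: x=[5.2888 9.5701 13.7265 18.3258] v=[-1.3102 0.9074 1.8456 -1.1327]
Step 5: x=[4.9980 9.7416 14.1311 18.1313] v=[-1.4539 0.8574 2.0228 -0.9724]
Step 6: x=[4.6970 9.8848 14.5045 18.0168] v=[-1.5052 0.7158 1.8671 -0.5725]
Step 7: x=[4.4035 9.9825 14.7893 18.0213] v=[-1.4676 0.4886 1.4241 0.0226]
Max displacement = 2.0400

Answer: 2.0400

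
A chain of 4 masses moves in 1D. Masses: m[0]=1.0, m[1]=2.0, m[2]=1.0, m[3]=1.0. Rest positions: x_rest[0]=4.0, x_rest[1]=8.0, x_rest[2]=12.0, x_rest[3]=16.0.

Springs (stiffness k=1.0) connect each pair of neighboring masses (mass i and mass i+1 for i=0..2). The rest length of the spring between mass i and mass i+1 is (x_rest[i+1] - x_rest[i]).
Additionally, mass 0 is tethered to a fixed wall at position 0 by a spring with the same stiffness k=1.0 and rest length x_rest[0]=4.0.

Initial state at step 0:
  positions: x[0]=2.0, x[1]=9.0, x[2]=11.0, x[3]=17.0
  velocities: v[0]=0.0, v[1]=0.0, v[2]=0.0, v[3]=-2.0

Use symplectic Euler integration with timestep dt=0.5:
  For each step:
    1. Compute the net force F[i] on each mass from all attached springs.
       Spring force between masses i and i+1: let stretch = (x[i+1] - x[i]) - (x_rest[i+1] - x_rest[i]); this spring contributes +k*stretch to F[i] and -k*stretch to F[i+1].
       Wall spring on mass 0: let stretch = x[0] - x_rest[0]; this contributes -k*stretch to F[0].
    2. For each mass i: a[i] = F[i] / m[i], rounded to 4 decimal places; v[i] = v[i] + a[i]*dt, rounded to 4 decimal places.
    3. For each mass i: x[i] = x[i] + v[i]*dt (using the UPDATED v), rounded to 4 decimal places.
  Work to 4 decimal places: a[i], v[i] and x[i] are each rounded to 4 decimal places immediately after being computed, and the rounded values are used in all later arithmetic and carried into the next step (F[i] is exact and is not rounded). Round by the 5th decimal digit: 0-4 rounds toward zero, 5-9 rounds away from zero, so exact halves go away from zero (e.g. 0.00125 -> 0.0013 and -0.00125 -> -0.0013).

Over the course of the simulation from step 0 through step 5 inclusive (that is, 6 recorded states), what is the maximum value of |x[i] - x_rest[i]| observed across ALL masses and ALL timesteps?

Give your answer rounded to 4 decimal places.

Step 0: x=[2.0000 9.0000 11.0000 17.0000] v=[0.0000 0.0000 0.0000 -2.0000]
Step 1: x=[3.2500 8.3750 12.0000 15.5000] v=[2.5000 -1.2500 2.0000 -3.0000]
Step 2: x=[4.9688 7.5625 12.9688 14.1250] v=[3.4375 -1.6250 1.9375 -2.7500]
Step 3: x=[6.0938 7.1016 12.8750 13.4610] v=[2.2500 -0.9219 -0.1876 -1.3281]
Step 4: x=[5.9473 7.2364 11.4844 13.6505] v=[-0.2930 0.2695 -2.7813 0.3789]
Step 5: x=[4.6363 7.7411 9.5733 14.2985] v=[-2.6221 1.0093 -3.8223 1.2959]
Max displacement = 2.5390

Answer: 2.5390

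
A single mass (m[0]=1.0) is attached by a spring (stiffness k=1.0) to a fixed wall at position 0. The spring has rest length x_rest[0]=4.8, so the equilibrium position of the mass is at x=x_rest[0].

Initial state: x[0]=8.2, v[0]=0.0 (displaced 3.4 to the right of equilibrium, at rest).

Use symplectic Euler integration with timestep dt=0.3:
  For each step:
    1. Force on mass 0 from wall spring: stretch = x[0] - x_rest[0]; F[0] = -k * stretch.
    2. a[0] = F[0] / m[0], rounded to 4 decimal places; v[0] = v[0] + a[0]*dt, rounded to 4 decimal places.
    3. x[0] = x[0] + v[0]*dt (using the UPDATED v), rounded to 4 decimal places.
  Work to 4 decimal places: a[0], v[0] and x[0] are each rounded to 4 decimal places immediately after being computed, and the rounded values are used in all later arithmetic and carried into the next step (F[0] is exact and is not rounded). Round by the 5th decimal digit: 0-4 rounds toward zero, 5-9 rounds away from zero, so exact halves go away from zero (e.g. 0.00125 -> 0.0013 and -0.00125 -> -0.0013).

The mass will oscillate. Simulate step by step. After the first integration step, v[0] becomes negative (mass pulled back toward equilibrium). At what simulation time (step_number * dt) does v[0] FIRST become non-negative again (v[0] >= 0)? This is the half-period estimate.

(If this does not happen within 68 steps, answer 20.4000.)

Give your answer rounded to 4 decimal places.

Step 0: x=[8.2000] v=[0.0000]
Step 1: x=[7.8940] v=[-1.0200]
Step 2: x=[7.3095] v=[-1.9482]
Step 3: x=[6.4992] v=[-2.7011]
Step 4: x=[5.5359] v=[-3.2109]
Step 5: x=[4.5064] v=[-3.4317]
Step 6: x=[3.5033] v=[-3.3436]
Step 7: x=[2.6169] v=[-2.9546]
Step 8: x=[1.9270] v=[-2.2997]
Step 9: x=[1.4957] v=[-1.4378]
Step 10: x=[1.3618] v=[-0.4465]
Step 11: x=[1.5373] v=[0.5850]
First v>=0 after going negative at step 11, time=3.3000

Answer: 3.3000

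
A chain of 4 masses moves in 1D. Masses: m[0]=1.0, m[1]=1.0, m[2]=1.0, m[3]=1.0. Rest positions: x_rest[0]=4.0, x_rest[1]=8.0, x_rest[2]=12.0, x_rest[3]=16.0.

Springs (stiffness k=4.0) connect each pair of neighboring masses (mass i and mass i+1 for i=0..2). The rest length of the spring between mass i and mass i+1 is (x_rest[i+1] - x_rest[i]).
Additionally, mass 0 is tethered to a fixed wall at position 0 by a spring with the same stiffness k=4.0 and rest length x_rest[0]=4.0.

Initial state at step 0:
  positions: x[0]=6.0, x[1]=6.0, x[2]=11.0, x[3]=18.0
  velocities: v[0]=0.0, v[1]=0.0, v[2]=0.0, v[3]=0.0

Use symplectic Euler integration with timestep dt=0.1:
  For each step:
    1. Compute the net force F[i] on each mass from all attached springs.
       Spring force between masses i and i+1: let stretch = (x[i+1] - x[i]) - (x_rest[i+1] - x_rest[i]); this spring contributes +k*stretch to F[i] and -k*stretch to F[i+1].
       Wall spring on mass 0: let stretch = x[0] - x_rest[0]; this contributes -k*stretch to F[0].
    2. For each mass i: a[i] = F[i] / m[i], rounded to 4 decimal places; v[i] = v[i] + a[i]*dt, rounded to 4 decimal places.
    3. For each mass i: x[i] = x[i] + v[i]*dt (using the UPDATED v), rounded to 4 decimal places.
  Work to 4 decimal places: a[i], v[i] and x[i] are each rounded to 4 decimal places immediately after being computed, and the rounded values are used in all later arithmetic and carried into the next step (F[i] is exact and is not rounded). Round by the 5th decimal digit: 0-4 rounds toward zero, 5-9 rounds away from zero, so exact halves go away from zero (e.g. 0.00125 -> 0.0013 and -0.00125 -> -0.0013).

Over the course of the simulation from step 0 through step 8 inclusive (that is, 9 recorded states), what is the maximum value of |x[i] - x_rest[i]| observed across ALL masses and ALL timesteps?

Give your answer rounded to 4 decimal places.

Answer: 2.1828

Derivation:
Step 0: x=[6.0000 6.0000 11.0000 18.0000] v=[0.0000 0.0000 0.0000 0.0000]
Step 1: x=[5.7600 6.2000 11.0800 17.8800] v=[-2.4000 2.0000 0.8000 -1.2000]
Step 2: x=[5.3072 6.5776 11.2368 17.6480] v=[-4.5280 3.7760 1.5680 -2.3200]
Step 3: x=[4.6929 7.0908 11.4637 17.3196] v=[-6.1427 5.1315 2.2688 -3.2845]
Step 4: x=[3.9868 7.6830 11.7499 16.9169] v=[-7.0607 5.9215 2.8620 -4.0269]
Step 5: x=[3.2691 8.2900 12.0801 16.4675] v=[-7.1769 6.0698 3.3020 -4.4937]
Step 6: x=[2.6215 8.8478 12.4342 16.0026] v=[-6.4762 5.5775 3.5409 -4.6487]
Step 7: x=[2.1181 9.3000 12.7876 15.5550] v=[-5.0343 4.5215 3.5337 -4.4761]
Step 8: x=[1.8172 9.6044 13.1122 15.1567] v=[-3.0088 3.0438 3.2456 -3.9831]
Max displacement = 2.1828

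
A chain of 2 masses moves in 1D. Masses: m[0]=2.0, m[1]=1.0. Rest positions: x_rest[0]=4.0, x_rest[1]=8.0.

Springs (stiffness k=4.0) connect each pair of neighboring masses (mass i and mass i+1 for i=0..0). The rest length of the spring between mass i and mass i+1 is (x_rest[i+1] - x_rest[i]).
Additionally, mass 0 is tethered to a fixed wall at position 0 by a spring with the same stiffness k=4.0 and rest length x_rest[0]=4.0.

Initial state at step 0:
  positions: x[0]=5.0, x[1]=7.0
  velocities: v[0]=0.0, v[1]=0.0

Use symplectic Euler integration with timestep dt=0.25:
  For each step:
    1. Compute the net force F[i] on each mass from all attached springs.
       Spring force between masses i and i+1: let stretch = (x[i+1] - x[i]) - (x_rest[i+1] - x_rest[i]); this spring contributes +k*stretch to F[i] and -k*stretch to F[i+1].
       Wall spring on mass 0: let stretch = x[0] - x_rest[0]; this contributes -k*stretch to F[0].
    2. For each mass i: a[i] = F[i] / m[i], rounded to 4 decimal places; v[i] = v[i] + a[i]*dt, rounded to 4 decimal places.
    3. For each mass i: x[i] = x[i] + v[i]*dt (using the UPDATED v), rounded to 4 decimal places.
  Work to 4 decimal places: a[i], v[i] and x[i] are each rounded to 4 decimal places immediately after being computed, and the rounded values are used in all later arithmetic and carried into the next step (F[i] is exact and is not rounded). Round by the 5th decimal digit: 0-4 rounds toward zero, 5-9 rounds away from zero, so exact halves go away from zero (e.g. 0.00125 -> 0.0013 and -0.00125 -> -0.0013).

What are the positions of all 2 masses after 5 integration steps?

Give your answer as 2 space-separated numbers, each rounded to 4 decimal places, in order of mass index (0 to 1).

Step 0: x=[5.0000 7.0000] v=[0.0000 0.0000]
Step 1: x=[4.6250 7.5000] v=[-1.5000 2.0000]
Step 2: x=[4.0313 8.2813] v=[-2.3750 3.1250]
Step 3: x=[3.4649 9.0001] v=[-2.2657 2.8750]
Step 4: x=[3.1573 9.3351] v=[-1.2306 1.3398]
Step 5: x=[3.2272 9.1256] v=[0.2797 -0.8380]

Answer: 3.2272 9.1256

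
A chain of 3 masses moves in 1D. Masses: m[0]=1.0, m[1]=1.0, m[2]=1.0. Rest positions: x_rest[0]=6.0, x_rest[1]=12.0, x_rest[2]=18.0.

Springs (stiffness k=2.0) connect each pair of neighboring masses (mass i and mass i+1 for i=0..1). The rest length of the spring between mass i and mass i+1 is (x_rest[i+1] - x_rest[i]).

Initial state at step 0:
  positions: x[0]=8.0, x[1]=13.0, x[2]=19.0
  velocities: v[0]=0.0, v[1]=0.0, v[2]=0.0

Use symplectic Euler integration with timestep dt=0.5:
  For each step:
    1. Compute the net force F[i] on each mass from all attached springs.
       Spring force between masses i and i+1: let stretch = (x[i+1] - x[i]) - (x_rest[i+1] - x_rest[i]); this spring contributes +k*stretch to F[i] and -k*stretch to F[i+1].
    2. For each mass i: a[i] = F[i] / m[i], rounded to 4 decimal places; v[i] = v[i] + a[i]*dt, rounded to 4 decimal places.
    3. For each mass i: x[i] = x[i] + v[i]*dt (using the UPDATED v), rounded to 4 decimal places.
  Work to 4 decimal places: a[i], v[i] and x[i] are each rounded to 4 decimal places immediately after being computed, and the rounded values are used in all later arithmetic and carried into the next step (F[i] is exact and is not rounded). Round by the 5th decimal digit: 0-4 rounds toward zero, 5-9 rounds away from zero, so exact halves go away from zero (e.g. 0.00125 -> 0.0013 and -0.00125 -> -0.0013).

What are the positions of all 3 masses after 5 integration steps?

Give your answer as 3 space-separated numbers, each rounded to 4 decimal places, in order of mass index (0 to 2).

Step 0: x=[8.0000 13.0000 19.0000] v=[0.0000 0.0000 0.0000]
Step 1: x=[7.5000 13.5000 19.0000] v=[-1.0000 1.0000 0.0000]
Step 2: x=[7.0000 13.7500 19.2500] v=[-1.0000 0.5000 0.5000]
Step 3: x=[6.8750 13.3750 19.7500] v=[-0.2500 -0.7500 1.0000]
Step 4: x=[7.0000 12.9375 20.0625] v=[0.2500 -0.8750 0.6250]
Step 5: x=[7.0938 13.0938 19.8125] v=[0.1875 0.3125 -0.5000]

Answer: 7.0938 13.0938 19.8125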